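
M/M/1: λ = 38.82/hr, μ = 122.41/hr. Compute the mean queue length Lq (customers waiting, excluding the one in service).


ρ = 38.82/122.41 = 0.3171
Lq = ρ²/(1−ρ) = 0.1006/0.6829 = 0.1473

Final: 0.1473


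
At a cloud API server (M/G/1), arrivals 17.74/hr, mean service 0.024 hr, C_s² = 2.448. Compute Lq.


ρ = λ·E[S] = 17.74·0.024 = 0.4258
Lq = ρ²(1+C_s²)/(2(1−ρ)) = 0.1813·(1+2.448)/(2·0.5742)
= 0.1813·3.4480/1.1485 = 0.54422

Final: 0.54422


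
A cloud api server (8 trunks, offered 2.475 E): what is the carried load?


B(8,2.475) = 0.002942 (Erlang-B)
Carried load = a(1 − B) = 2.475·(1 − 0.002942) = 2.475·0.997058 = 2.4677 E

Final: 2.4677 Erlangs


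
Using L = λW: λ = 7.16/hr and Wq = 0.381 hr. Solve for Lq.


Lq = λWq = 7.16·0.381 = 2.7280

Final: 2.7280


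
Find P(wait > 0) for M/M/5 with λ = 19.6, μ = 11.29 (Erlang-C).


a = λ/μ = 1.7360; ρ = a/5 = 0.3472
P₀ = 0.175599 (from M/M/c formula)
C(c,a) = [a^c/(c!(1−ρ))]·P₀ = [15.76924/(120·0.6528)]·0.175599
= 0.20131·0.175599 = 0.035349

Final: 0.035349


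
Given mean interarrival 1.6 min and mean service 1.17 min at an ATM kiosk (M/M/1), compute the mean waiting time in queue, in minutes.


λ = 60/1.6 = 37.5000 /hr
μ = 60/1.17 = 51.2821 /hr
ρ = λ/μ = 37.5000/51.2821 = 0.7312
Wq = ρ/(μ−λ) = 0.7312/(51.2821−37.5000) = 0.05306 hr
In minutes: 0.05306·60 = 3.183 min

Final: 3.183 min


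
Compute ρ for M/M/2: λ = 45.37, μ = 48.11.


ρ = λ/(cμ) = 45.37/(2·48.11) = 45.37/96.22 = 0.4715

Final: 0.4715


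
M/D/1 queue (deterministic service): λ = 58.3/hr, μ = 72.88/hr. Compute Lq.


ρ = 58.3/72.88 = 0.7999
M/D/1: Lq = ρ²/(2(1−ρ)) = 0.6399/(2·0.2001) = 1.59934

Final: 1.59934


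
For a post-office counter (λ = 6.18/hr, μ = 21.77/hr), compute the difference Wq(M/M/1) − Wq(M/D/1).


ρ = 6.18/21.77 = 0.2839
Wq(M/M/1) = ρ/(μ−λ) = 0.2839/15.59 = 0.01821 hr
Wq(M/D/1) = ρ/(2(μ−λ)) = 0.009104 hr
Savings = 0.01821 − 0.009104 = 0.009104 hr

Final: 0.009104 hr


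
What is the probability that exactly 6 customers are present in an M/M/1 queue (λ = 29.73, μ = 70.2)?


ρ = 29.73/70.2 = 0.4235
P_n = (1−ρ)·ρ^n = (1 − 0.4235)·0.4235^6 = 0.5765·0.005770 = 0.003326

Final: 0.003326


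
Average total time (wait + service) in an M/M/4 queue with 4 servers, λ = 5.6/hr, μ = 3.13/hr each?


a = 1.7891; ρ = 0.4473; P₀ = 0.163490
Lq = P₀·a^c·ρ/(c!(1−ρ)²) = 0.10220
Wq = Lq/λ = 0.10220/5.6 = 0.01825 hr
W = Wq + 1/μ = 0.01825 + 0.31949 = 0.33774 hr

Final: 0.33774 hr


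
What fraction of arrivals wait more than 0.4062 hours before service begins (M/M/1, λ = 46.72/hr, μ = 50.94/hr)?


ρ = 46.72/50.94 = 0.9172
P(Wq > t) = ρ·e^{−(μ−λ)t} = 0.9172·e^{−1.7142}
= 0.9172·0.180114 = 0.165193

Final: 0.165193


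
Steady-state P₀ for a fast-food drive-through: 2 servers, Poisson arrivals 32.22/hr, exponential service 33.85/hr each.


a = λ/μ = 32.22/33.85 = 0.9518; ρ = a/c = 0.4759
Σ_{k=0}^{1} a^k/k! (terms k=0..1) = 1.00000 + 0.95185 = 1.95185
Tail: a^2/(2!(1−ρ)) = 0.90601/(2·0.5241) = 0.86439
P₀ = 1/(1.95185 + 0.86439) = 1/2.81623 = 0.355084

Final: 0.355084


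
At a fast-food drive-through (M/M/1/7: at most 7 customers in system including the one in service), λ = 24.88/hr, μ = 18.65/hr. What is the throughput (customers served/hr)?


ρ = 1.3340; P_K = (1−ρ)ρ^7/(1−ρ^8) = 0.278127
λ_eff = λ(1 − P_K) = 24.88·(1 − 0.278127) = 24.88·0.721873 = 17.9602 /hr

Final: 17.9602 /hr


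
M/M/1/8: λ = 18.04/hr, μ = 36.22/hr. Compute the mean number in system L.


ρ = 18.04/36.22 = 0.4981
L = ρ[1 − (K+1)ρ^K + Kρ^(K+1)] / [(1−ρ)(1−ρ^(K+1))]
Numerator: 0.4981·(1 − 9·0.003787 + 8·0.001886) = 0.488607
Denominator: (0.5019)·(0.998114) = 0.500986
L = 0.488607/0.500986 = 0.9753

Final: 0.9753


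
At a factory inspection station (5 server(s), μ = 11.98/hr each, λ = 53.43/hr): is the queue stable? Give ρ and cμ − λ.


Total capacity cμ = 5·11.98 = 59.90/hr
ρ = λ/(cμ) = 53.43/59.90 = 0.8920
Stable ⇔ ρ < 1: YES
Spare capacity = cμ − λ = 59.90 − 53.43 = 6.47/hr

Final: ρ = 0.8920; stable; margin = 6.47/hr


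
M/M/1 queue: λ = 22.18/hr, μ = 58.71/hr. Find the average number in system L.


ρ = λ/μ = 22.18/58.71 = 0.3778
L = ρ/(1−ρ) = 0.3778/(1 − 0.3778) = 0.3778/0.6222 = 0.6072

Final: 0.6072


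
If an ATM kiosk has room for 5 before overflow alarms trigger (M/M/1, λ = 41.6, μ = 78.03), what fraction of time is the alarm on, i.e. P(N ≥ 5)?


ρ = 41.6/78.03 = 0.5331
P(N ≥ n) = ρ^n = 0.5331^5 = 0.043068

Final: 0.043068


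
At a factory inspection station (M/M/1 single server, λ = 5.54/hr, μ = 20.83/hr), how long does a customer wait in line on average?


ρ = 5.54/20.83 = 0.2660
Wq = ρ/(μ−λ) = 0.2660/(20.83 − 5.54) = 0.2660/15.29 = 0.01739 hr

Final: 0.01739 hr


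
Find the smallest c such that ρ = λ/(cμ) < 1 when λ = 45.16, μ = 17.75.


Stability requires cμ > λ ⇔ c > λ/μ.
λ/μ = 45.16/17.75 = 2.5442
Minimum integer c = ⌊2.5442⌋ + 1 = 3
Check: 3·17.75 = 53.25 > 45.16, while 2·17.75 = 35.50 ≤ 45.16

Final: 3 servers


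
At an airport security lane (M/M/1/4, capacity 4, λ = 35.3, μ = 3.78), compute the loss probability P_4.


ρ = λ/μ = 35.3/3.78 = 9.3386
P_K = (1−ρ)ρ^K/(1−ρ^(K+1)) = (-8.3386·7605.567450)/(1 − 71025.537293)
= -63419.969844/-71024.537293 = 0.892930

Final: 0.892930


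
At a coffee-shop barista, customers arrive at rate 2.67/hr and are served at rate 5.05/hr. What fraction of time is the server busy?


ρ = λ/μ = 2.67/5.05 = 0.5287

Final: 0.5287


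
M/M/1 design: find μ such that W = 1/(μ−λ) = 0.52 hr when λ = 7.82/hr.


W = 1/(μ−λ) ⇒ μ − λ = 1/W = 1/0.52 = 1.9231
μ = λ + 1/W = 7.82 + 1.9231 = 9.7431 per hr

Final: 9.7431 /hr


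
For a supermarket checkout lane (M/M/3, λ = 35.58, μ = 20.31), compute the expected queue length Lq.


a = λ/μ = 1.7518; ρ = a/3 = 0.5839
P₀ = 0.155278
Lq = P₀·a^c·ρ / (c!·(1−ρ)²) = 0.155278·5.37636·0.5839/(6·0.17310)
= 0.46938

Final: 0.46938


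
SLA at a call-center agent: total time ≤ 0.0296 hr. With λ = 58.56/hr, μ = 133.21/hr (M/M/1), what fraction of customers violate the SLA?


W ~ Exponential(μ−λ) for M/M/1.
μ − λ = 133.21 − 58.56 = 74.6500
P(W > t) = e^{−(μ−λ)t} = e^{−2.2096} = 0.109740

Final: 0.109740


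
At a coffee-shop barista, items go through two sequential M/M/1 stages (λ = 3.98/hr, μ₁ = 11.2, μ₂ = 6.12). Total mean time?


Each node sees arrival rate λ = 3.98/hr (tandem ⇒ throughput preserved).
W₁ = 1/(μ₁−λ) = 1/(11.2−3.98) = 0.13850 hr
W₂ = 1/(μ₂−λ) = 1/(6.12−3.98) = 0.46729 hr
W_total = W₁ + W₂ = 0.13850 + 0.46729 = 0.60579 hr

Final: 0.60579 hr


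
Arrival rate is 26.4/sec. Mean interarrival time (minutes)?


Mean interarrival time = 1/λ = 1/26.4 second = 0.03788 second
In minutes: 0.03788 × 0.0166667 = 0.0006313 min

Final: 0.0006313 min


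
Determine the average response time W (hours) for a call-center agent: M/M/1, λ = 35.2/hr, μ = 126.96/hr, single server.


W = 1/(μ−λ) = 1/(126.96 − 35.2) = 1/91.76 = 0.01090 hr

Final: 0.01090 hr


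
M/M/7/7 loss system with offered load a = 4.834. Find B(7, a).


B(c,a) = (a^c/c!) / Σ_{k=0}^{c} a^k/k!
a^7/7! = 12.238156
Σ terms (k=0..7): 1.00000 + 4.83400 + 11.68378 + 18.82646 + 22.75178 + 21.99642 + 17.72178 + 12.23816 = 111.052374
B = 12.238156/111.052374 = 0.110202

Final: 0.110202


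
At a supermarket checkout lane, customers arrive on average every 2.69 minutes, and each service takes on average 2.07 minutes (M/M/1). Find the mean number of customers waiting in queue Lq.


λ = 60/2.69 = 22.3048 /hr
μ = 60/2.07 = 28.9855 /hr
ρ = λ/μ = 22.3048/28.9855 = 0.7695
Lq = ρ²/(1−ρ) = 0.5922/0.2305 = 2.5692

Final: 2.5692


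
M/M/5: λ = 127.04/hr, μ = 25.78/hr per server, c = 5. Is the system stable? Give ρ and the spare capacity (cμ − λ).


Total capacity cμ = 5·25.78 = 128.90/hr
ρ = λ/(cμ) = 127.04/128.90 = 0.9856
Stable ⇔ ρ < 1: YES
Spare capacity = cμ − λ = 128.90 − 127.04 = 1.86/hr

Final: ρ = 0.9856; stable; margin = 1.86/hr


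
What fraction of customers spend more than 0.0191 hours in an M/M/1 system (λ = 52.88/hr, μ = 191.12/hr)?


W ~ Exponential(μ−λ) for M/M/1.
μ − λ = 191.12 − 52.88 = 138.2400
P(W > t) = e^{−(μ−λ)t} = e^{−2.6404} = 0.071334

Final: 0.071334


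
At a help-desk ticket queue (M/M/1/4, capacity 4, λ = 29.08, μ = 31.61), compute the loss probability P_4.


ρ = λ/μ = 29.08/31.61 = 0.9200
P_K = (1−ρ)ρ^K/(1−ρ^(K+1)) = (0.08004·0.716275)/(1 − 0.658946)
= 0.057329/0.341054 = 0.168094

Final: 0.168094


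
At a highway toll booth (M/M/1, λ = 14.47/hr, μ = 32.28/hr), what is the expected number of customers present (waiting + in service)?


ρ = λ/μ = 14.47/32.28 = 0.4483
L = ρ/(1−ρ) = 0.4483/(1 − 0.4483) = 0.4483/0.5517 = 0.8125

Final: 0.8125


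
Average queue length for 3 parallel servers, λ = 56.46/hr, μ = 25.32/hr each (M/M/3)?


a = λ/μ = 2.2299; ρ = a/3 = 0.7433
P₀ = 0.077434
Lq = P₀·a^c·ρ / (c!·(1−ρ)²) = 0.077434·11.08745·0.7433/(6·0.06590)
= 1.61386

Final: 1.61386


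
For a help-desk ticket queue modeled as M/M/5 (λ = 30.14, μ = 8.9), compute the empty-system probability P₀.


a = λ/μ = 30.14/8.9 = 3.3865; ρ = a/c = 0.6773
Σ_{k=0}^{4} a^k/k! (terms k=0..4) = 1.00000 + 3.38652 + 5.73425 + 6.47304 + 5.48027 = 22.07407
Tail: a^5/(5!(1−ρ)) = 445.41640/(120·0.3227) = 11.50245
P₀ = 1/(22.07407 + 11.50245) = 1/33.57653 = 0.029783

Final: 0.029783


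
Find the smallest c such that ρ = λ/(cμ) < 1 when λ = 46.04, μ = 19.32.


Stability requires cμ > λ ⇔ c > λ/μ.
λ/μ = 46.04/19.32 = 2.3830
Minimum integer c = ⌊2.3830⌋ + 1 = 3
Check: 3·19.32 = 57.96 > 46.04, while 2·19.32 = 38.64 ≤ 46.04

Final: 3 servers


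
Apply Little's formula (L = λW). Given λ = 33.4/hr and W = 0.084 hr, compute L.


L = λW = 33.4·0.084 = 2.8056

Final: 2.8056


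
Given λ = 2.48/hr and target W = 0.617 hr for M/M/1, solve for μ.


W = 1/(μ−λ) ⇒ μ − λ = 1/W = 1/0.617 = 1.6207
μ = λ + 1/W = 2.48 + 1.6207 = 4.1007 per hr

Final: 4.1007 /hr


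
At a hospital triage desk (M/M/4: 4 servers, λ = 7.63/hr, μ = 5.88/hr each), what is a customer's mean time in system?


a = 1.2976; ρ = 0.3244; P₀ = 0.271847
Lq = P₀·a^c·ρ/(c!(1−ρ)²) = 0.02283
Wq = Lq/λ = 0.02283/7.63 = 0.002992 hr
W = Wq + 1/μ = 0.002992 + 0.17007 = 0.17306 hr

Final: 0.17306 hr


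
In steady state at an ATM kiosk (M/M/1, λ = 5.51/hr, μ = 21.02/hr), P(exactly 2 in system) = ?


ρ = 5.51/21.02 = 0.2621
P_n = (1−ρ)·ρ^n = (1 − 0.2621)·0.2621^2 = 0.7379·0.068713 = 0.050701

Final: 0.050701


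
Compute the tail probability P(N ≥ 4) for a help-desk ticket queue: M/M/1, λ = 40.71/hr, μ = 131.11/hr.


ρ = 40.71/131.11 = 0.3105
P(N ≥ n) = ρ^n = 0.3105^4 = 0.009295

Final: 0.009295


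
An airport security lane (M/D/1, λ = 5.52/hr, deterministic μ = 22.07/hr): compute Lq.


ρ = 5.52/22.07 = 0.2501
M/D/1: Lq = ρ²/(2(1−ρ)) = 0.06256/(2·0.7499) = 0.04171

Final: 0.04171


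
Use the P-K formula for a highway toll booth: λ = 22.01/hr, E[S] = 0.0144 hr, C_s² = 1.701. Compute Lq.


ρ = λ·E[S] = 22.01·0.0144 = 0.3169
Lq = ρ²(1+C_s²)/(2(1−ρ)) = 0.1005·(1+1.701)/(2·0.6831)
= 0.1005·2.7010/1.3661 = 0.19861

Final: 0.19861


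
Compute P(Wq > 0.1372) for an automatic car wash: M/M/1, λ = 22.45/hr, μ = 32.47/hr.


ρ = 22.45/32.47 = 0.6914
P(Wq > t) = ρ·e^{−(μ−λ)t} = 0.6914·e^{−1.3747}
= 0.6914·0.252904 = 0.174860

Final: 0.174860


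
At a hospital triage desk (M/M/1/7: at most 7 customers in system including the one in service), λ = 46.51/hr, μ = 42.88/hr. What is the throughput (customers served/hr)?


ρ = 1.0847; P_K = (1−ρ)ρ^7/(1−ρ^8) = 0.163279
λ_eff = λ(1 − P_K) = 46.51·(1 − 0.163279) = 46.51·0.836721 = 38.9159 /hr

Final: 38.9159 /hr


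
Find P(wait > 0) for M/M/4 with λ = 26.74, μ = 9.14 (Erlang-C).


a = λ/μ = 2.9256; ρ = a/4 = 0.7314
P₀ = 0.042118 (from M/M/c formula)
C(c,a) = [a^c/(c!(1−ρ))]·P₀ = [73.25897/(24·0.2686)]·0.042118
= 11.36434·0.042118 = 0.478641

Final: 0.478641


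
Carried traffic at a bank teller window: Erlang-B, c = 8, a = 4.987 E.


B(8,4.987) = 0.069439 (Erlang-B)
Carried load = a(1 − B) = 4.987·(1 − 0.069439) = 4.987·0.930561 = 4.6407 E

Final: 4.6407 Erlangs


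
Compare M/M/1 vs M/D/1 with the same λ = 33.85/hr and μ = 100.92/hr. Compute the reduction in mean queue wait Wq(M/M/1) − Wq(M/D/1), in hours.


ρ = 33.85/100.92 = 0.3354
Wq(M/M/1) = ρ/(μ−λ) = 0.3354/67.07 = 0.005001 hr
Wq(M/D/1) = ρ/(2(μ−λ)) = 0.002500 hr
Savings = 0.005001 − 0.002500 = 0.002500 hr

Final: 0.002500 hr


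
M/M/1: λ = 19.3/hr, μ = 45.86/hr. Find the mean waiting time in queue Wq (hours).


ρ = 19.3/45.86 = 0.4208
Wq = ρ/(μ−λ) = 0.4208/(45.86 − 19.3) = 0.4208/26.56 = 0.01585 hr

Final: 0.01585 hr


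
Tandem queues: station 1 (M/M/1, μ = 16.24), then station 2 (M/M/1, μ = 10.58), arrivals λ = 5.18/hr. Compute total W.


Each node sees arrival rate λ = 5.18/hr (tandem ⇒ throughput preserved).
W₁ = 1/(μ₁−λ) = 1/(16.24−5.18) = 0.09042 hr
W₂ = 1/(μ₂−λ) = 1/(10.58−5.18) = 0.18519 hr
W_total = W₁ + W₂ = 0.09042 + 0.18519 = 0.27560 hr

Final: 0.27560 hr


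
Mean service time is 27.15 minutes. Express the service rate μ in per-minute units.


μ = 1/(service time) in consistent units.
1 minute = 1 min, so μ = 1/27.15 = 0.03683 per minute

Final: 0.03683 /min


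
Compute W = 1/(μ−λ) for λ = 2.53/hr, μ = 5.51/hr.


W = 1/(μ−λ) = 1/(5.51 − 2.53) = 1/2.98 = 0.3356 hr

Final: 0.3356 hr


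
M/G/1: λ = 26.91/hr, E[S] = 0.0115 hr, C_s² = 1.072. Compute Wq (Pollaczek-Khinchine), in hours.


ρ = λ·E[S] = 26.91·0.0115 = 0.3095
E[S²] = E[S]²(1+C_s²) = 0.0115²·(1+1.072) = 0.0002740
Wq = λ·E[S²]/(2(1−ρ)) = 26.91·0.0002740/(2·0.6905) = 0.005339 hr

Final: 0.005339 hr


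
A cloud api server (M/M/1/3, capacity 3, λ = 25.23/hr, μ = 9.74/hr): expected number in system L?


ρ = 25.23/9.74 = 2.5903
L = ρ[1 − (K+1)ρ^K + Kρ^(K+1)] / [(1−ρ)(1−ρ^(K+1))]
Numerator: 2.5903·(1 − 4·17.381005 + 3·45.022870) = 172.373718
Denominator: (-1.5903)·(-44.022870) = 70.011730
L = 172.373718/70.011730 = 2.4621

Final: 2.4621


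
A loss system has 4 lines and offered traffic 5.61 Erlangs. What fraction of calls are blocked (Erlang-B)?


B(c,a) = (a^c/c!) / Σ_{k=0}^{c} a^k/k!
a^4/4! = 41.270545
Σ terms (k=0..4): 1.00000 + 5.61000 + 15.73605 + 29.42641 + 41.27054 = 93.043008
B = 41.270545/93.043008 = 0.443564

Final: 0.443564


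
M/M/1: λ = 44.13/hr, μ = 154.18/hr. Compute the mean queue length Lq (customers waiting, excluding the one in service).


ρ = 44.13/154.18 = 0.2862
Lq = ρ²/(1−ρ) = 0.08192/0.7138 = 0.1148

Final: 0.1148


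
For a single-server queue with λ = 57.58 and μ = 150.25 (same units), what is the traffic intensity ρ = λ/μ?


ρ = λ/μ = 57.58/150.25 = 0.3832

Final: 0.3832


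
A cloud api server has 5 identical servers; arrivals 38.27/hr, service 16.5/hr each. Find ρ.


ρ = λ/(cμ) = 38.27/(5·16.5) = 38.27/82.50 = 0.4639

Final: 0.4639


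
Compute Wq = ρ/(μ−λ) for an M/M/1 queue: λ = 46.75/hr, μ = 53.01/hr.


ρ = 46.75/53.01 = 0.8819
Wq = ρ/(μ−λ) = 0.8819/(53.01 − 46.75) = 0.8819/6.26 = 0.1409 hr

Final: 0.1409 hr


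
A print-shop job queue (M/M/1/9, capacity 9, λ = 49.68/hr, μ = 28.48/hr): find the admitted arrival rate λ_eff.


ρ = 1.7444; P_K = (1−ρ)ρ^9/(1−ρ^10) = 0.428373
λ_eff = λ(1 − P_K) = 49.68·(1 − 0.428373) = 49.68·0.571627 = 28.3984 /hr

Final: 28.3984 /hr


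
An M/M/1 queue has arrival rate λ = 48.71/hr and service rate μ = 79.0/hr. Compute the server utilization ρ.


ρ = λ/μ = 48.71/79.0 = 0.6166

Final: 0.6166


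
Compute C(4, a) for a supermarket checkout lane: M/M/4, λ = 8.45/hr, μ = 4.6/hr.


a = λ/μ = 1.8370; ρ = a/4 = 0.4592
P₀ = 0.155409 (from M/M/c formula)
C(c,a) = [a^c/(c!(1−ρ))]·P₀ = [11.38664/(24·0.5408)]·0.155409
= 0.87736·0.155409 = 0.136350

Final: 0.136350


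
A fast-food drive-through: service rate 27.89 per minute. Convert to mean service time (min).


Mean service time = 1/μ = 1/27.89 minute = 0.03586 minute
In minutes: 0.03586 × 1 = 0.03586 min

Final: 0.03586 min


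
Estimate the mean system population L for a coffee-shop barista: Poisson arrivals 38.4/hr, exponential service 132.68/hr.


ρ = λ/μ = 38.4/132.68 = 0.2894
L = ρ/(1−ρ) = 0.2894/(1 − 0.2894) = 0.2894/0.7106 = 0.4073

Final: 0.4073


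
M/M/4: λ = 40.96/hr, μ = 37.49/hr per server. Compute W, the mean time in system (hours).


a = 1.0926; ρ = 0.2731; P₀ = 0.334623
Lq = P₀·a^c·ρ/(c!(1−ρ)²) = 0.01027
Wq = Lq/λ = 0.01027/40.96 = 0.0002508 hr
W = Wq + 1/μ = 0.0002508 + 0.02667 = 0.02692 hr

Final: 0.02692 hr


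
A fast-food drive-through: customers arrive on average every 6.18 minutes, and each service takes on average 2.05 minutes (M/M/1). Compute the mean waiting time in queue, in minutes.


λ = 60/6.18 = 9.7087 /hr
μ = 60/2.05 = 29.2683 /hr
ρ = λ/μ = 9.7087/29.2683 = 0.3317
Wq = ρ/(μ−λ) = 0.3317/(29.2683−9.7087) = 0.01696 hr
In minutes: 0.01696·60 = 1.018 min

Final: 1.018 min


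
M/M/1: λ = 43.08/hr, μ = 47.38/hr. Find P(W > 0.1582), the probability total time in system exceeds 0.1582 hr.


W ~ Exponential(μ−λ) for M/M/1.
μ − λ = 47.38 − 43.08 = 4.3000
P(W > t) = e^{−(μ−λ)t} = e^{−0.6803} = 0.506485

Final: 0.506485


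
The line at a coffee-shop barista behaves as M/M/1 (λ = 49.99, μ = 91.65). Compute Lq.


ρ = 49.99/91.65 = 0.5454
Lq = ρ²/(1−ρ) = 0.2975/0.4546 = 0.6545

Final: 0.6545


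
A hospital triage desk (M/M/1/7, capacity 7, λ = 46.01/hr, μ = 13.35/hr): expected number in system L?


ρ = 46.01/13.35 = 3.4464
L = ρ[1 − (K+1)ρ^K + Kρ^(K+1)] / [(1−ρ)(1−ρ^(K+1))]
Numerator: 3.4464·(1 − 8·5775.595548 + 7·19905.254768) = 320977.543370
Denominator: (-2.4464)·(-19904.254768) = 48694.603800
L = 320977.543370/48694.603800 = 6.5916

Final: 6.5916


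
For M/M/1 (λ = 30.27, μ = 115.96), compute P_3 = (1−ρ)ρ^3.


ρ = 30.27/115.96 = 0.2610
P_n = (1−ρ)·ρ^n = (1 − 0.2610)·0.2610^3 = 0.7390·0.017787 = 0.013144

Final: 0.013144


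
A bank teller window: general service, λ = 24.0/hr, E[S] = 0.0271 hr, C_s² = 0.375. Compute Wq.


ρ = λ·E[S] = 24.0·0.0271 = 0.6504
E[S²] = E[S]²(1+C_s²) = 0.0271²·(1+0.375) = 0.001010
Wq = λ·E[S²]/(2(1−ρ)) = 24.0·0.001010/(2·0.3496) = 0.03466 hr

Final: 0.03466 hr


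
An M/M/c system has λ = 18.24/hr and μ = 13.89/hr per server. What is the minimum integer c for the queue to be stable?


Stability requires cμ > λ ⇔ c > λ/μ.
λ/μ = 18.24/13.89 = 1.3132
Minimum integer c = ⌊1.3132⌋ + 1 = 2
Check: 2·13.89 = 27.78 > 18.24, while 1·13.89 = 13.89 ≤ 18.24

Final: 2 servers


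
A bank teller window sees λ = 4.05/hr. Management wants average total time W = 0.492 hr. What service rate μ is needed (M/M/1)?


W = 1/(μ−λ) ⇒ μ − λ = 1/W = 1/0.492 = 2.0325
μ = λ + 1/W = 4.05 + 2.0325 = 6.0825 per hr

Final: 6.0825 /hr


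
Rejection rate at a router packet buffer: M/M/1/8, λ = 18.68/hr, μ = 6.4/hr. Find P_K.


ρ = λ/μ = 18.68/6.4 = 2.9187
P_K = (1−ρ)ρ^K/(1−ρ^(K+1)) = (-1.9187·5267.143896)/(1 − 15373.476248)
= -10106.332351/-15372.476248 = 0.657430

Final: 0.657430


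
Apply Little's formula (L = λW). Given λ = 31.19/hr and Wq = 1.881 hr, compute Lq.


Lq = λWq = 31.19·1.881 = 58.6684

Final: 58.6684


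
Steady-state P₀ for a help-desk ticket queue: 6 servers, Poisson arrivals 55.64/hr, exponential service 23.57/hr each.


a = λ/μ = 55.64/23.57 = 2.3606; ρ = a/c = 0.3934
Σ_{k=0}^{5} a^k/k! (terms k=0..5) = 1.00000 + 2.36063 + 2.78628 + 2.19246 + 1.29389 + 0.61088 = 10.24414
Tail: a^6/(6!(1−ρ)) = 173.04746/(720·0.6066) = 0.39624
P₀ = 1/(10.24414 + 0.39624) = 1/10.64038 = 0.093982

Final: 0.093982


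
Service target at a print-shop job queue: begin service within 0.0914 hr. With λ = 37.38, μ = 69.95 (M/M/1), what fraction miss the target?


ρ = 37.38/69.95 = 0.5344
P(Wq > t) = ρ·e^{−(μ−λ)t} = 0.5344·e^{−2.9769}
= 0.5344·0.050951 = 0.027227

Final: 0.027227


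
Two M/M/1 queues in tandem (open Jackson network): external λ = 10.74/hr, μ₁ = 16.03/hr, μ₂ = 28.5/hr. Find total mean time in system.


Each node sees arrival rate λ = 10.74/hr (tandem ⇒ throughput preserved).
W₁ = 1/(μ₁−λ) = 1/(16.03−10.74) = 0.18904 hr
W₂ = 1/(μ₂−λ) = 1/(28.5−10.74) = 0.05631 hr
W_total = W₁ + W₂ = 0.18904 + 0.05631 = 0.24534 hr

Final: 0.24534 hr


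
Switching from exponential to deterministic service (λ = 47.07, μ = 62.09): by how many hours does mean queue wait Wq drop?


ρ = 47.07/62.09 = 0.7581
Wq(M/M/1) = ρ/(μ−λ) = 0.7581/15.02 = 0.05047 hr
Wq(M/D/1) = ρ/(2(μ−λ)) = 0.02524 hr
Savings = 0.05047 − 0.02524 = 0.02524 hr

Final: 0.02524 hr


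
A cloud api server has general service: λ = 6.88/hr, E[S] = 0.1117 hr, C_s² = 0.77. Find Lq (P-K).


ρ = λ·E[S] = 6.88·0.1117 = 0.7685
Lq = ρ²(1+C_s²)/(2(1−ρ)) = 0.5906·(1+0.77)/(2·0.2315)
= 0.5906·1.7700/0.4630 = 2.25771

Final: 2.25771


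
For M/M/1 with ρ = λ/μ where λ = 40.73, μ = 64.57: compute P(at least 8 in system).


ρ = 40.73/64.57 = 0.6308
P(N ≥ n) = ρ^n = 0.6308^8 = 0.025065

Final: 0.025065


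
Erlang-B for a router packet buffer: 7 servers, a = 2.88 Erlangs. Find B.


B(c,a) = (a^c/c!) / Σ_{k=0}^{c} a^k/k!
a^7/7! = 0.326075
Σ terms (k=0..7): 1.00000 + 2.88000 + 4.14720 + 3.98131 + 2.86654 + 1.65113 + 0.79254 + 0.32607 = 17.644803
B = 0.326075/17.644803 = 0.018480

Final: 0.018480


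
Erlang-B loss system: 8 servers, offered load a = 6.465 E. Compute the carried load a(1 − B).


B(8,6.465) = 0.148101 (Erlang-B)
Carried load = a(1 − B) = 6.465·(1 − 0.148101) = 6.465·0.851899 = 5.5075 E

Final: 5.5075 Erlangs


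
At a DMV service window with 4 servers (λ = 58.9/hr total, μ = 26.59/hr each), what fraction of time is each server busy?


ρ = λ/(cμ) = 58.9/(4·26.59) = 58.9/106.36 = 0.5538

Final: 0.5538


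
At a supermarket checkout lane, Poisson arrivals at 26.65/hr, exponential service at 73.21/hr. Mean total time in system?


W = 1/(μ−λ) = 1/(73.21 − 26.65) = 1/46.56 = 0.02148 hr

Final: 0.02148 hr


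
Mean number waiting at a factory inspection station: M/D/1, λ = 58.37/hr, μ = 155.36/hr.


ρ = 58.37/155.36 = 0.3757
M/D/1: Lq = ρ²/(2(1−ρ)) = 0.1412/(2·0.6243) = 0.11305

Final: 0.11305


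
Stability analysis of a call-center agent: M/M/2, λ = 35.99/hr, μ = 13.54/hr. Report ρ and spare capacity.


Total capacity cμ = 2·13.54 = 27.08/hr
ρ = λ/(cμ) = 35.99/27.08 = 1.3290
Stable ⇔ ρ < 1: NO
Spare capacity = cμ − λ = 27.08 − 35.99 = -8.91/hr

Final: ρ = 1.3290; unstable; margin = -8.91/hr


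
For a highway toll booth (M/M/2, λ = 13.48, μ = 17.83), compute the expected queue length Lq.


a = λ/μ = 0.7560; ρ = a/2 = 0.3780
P₀ = 0.451363
Lq = P₀·a^c·ρ / (c!·(1−ρ)²) = 0.451363·0.57158·0.3780/(2·0.38687)
= 0.12604

Final: 0.12604


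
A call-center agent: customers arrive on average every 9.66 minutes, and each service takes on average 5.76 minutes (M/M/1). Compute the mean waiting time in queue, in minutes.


λ = 60/9.66 = 6.2112 /hr
μ = 60/5.76 = 10.4167 /hr
ρ = λ/μ = 6.2112/10.4167 = 0.5963
Wq = ρ/(μ−λ) = 0.5963/(10.4167−6.2112) = 0.14178 hr
In minutes: 0.14178·60 = 8.507 min

Final: 8.507 min


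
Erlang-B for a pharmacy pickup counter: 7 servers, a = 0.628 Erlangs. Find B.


B(c,a) = (a^c/c!) / Σ_{k=0}^{c} a^k/k!
a^7/7! = 0.000007643
Σ terms (k=0..7): 1.00000 + 0.62800 + 0.19719 + 0.04128 + 0.006481 + 0.0008140 + 0.00008520 + 0.000007643 = 1.873858
B = 0.000007643/1.873858 = 0.000004079

Final: 0.000004079


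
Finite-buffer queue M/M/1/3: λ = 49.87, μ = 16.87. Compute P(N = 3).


ρ = λ/μ = 49.87/16.87 = 2.9561
P_K = (1−ρ)ρ^K/(1−ρ^(K+1)) = (-1.9561·25.832882)/(1 − 76.365490)
= -50.532608/-75.365490 = 0.670501

Final: 0.670501


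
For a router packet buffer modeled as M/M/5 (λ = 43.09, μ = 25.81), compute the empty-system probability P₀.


a = λ/μ = 43.09/25.81 = 1.6695; ρ = a/c = 0.3339
Σ_{k=0}^{4} a^k/k! (terms k=0..4) = 1.00000 + 1.66951 + 1.39363 + 0.77556 + 0.32370 = 5.16239
Tail: a^5/(5!(1−ρ)) = 12.97007/(120·0.6661) = 0.16226
P₀ = 1/(5.16239 + 0.16226) = 1/5.32466 = 0.187805

Final: 0.187805


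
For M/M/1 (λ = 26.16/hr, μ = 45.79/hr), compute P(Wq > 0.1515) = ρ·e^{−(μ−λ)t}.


ρ = 26.16/45.79 = 0.5713
P(Wq > t) = ρ·e^{−(μ−λ)t} = 0.5713·e^{−2.9739}
= 0.5713·0.051101 = 0.029194

Final: 0.029194


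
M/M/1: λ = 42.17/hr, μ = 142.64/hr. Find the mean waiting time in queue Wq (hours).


ρ = 42.17/142.64 = 0.2956
Wq = ρ/(μ−λ) = 0.2956/(142.64 − 42.17) = 0.2956/100.47 = 0.002943 hr

Final: 0.002943 hr


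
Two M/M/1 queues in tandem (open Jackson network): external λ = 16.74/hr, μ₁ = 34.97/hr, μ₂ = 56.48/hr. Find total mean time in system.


Each node sees arrival rate λ = 16.74/hr (tandem ⇒ throughput preserved).
W₁ = 1/(μ₁−λ) = 1/(34.97−16.74) = 0.05485 hr
W₂ = 1/(μ₂−λ) = 1/(56.48−16.74) = 0.02516 hr
W_total = W₁ + W₂ = 0.05485 + 0.02516 = 0.08002 hr

Final: 0.08002 hr


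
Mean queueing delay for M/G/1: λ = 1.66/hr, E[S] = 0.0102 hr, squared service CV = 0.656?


ρ = λ·E[S] = 1.66·0.0102 = 0.01693
E[S²] = E[S]²(1+C_s²) = 0.0102²·(1+0.656) = 0.0001723
Wq = λ·E[S²]/(2(1−ρ)) = 1.66·0.0001723/(2·0.9831) = 0.0001455 hr

Final: 0.0001455 hr


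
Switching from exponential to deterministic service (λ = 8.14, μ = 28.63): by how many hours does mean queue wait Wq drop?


ρ = 8.14/28.63 = 0.2843
Wq(M/M/1) = ρ/(μ−λ) = 0.2843/20.49 = 0.01388 hr
Wq(M/D/1) = ρ/(2(μ−λ)) = 0.006938 hr
Savings = 0.01388 − 0.006938 = 0.006938 hr

Final: 0.006938 hr


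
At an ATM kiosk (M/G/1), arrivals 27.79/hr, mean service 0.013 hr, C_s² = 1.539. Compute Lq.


ρ = λ·E[S] = 27.79·0.013 = 0.3613
Lq = ρ²(1+C_s²)/(2(1−ρ)) = 0.1305·(1+1.539)/(2·0.6387)
= 0.1305·2.5390/1.2775 = 0.25941

Final: 0.25941


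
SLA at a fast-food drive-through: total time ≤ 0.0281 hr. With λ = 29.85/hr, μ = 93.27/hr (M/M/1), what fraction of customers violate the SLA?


W ~ Exponential(μ−λ) for M/M/1.
μ − λ = 93.27 − 29.85 = 63.4200
P(W > t) = e^{−(μ−λ)t} = e^{−1.7821} = 0.168284

Final: 0.168284


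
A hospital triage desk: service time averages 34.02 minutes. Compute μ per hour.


μ = 1/(service time) in consistent units.
1 hour = 60 min, so μ = 60/34.02 = 1.7637 per hour

Final: 1.7637 /hr


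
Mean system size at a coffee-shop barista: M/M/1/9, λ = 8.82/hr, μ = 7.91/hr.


ρ = 8.82/7.91 = 1.1150
L = ρ[1 − (K+1)ρ^K + Kρ^(K+1)] / [(1−ρ)(1−ρ^(K+1))]
Numerator: 1.1150·(1 − 10·2.664581 + 9·2.971126) = 1.220217
Denominator: (-0.1150)·(-1.971126) = 0.226767
L = 1.220217/0.226767 = 5.3809

Final: 5.3809


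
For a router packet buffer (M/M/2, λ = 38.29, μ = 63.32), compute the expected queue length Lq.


a = λ/μ = 0.6047; ρ = a/2 = 0.3024
P₀ = 0.535682
Lq = P₀·a^c·ρ / (c!·(1−ρ)²) = 0.535682·0.36567·0.3024/(2·0.48671)
= 0.06084

Final: 0.06084


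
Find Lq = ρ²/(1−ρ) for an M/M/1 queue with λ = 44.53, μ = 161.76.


ρ = 44.53/161.76 = 0.2753
Lq = ρ²/(1−ρ) = 0.07578/0.7247 = 0.1046

Final: 0.1046


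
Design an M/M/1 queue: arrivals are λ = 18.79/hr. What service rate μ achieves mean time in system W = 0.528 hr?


W = 1/(μ−λ) ⇒ μ − λ = 1/W = 1/0.528 = 1.8939
μ = λ + 1/W = 18.79 + 1.8939 = 20.6839 per hr

Final: 20.6839 /hr


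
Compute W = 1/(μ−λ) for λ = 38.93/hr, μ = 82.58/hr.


W = 1/(μ−λ) = 1/(82.58 − 38.93) = 1/43.65 = 0.02291 hr

Final: 0.02291 hr


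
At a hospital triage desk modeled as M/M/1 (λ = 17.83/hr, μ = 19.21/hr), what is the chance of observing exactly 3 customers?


ρ = 17.83/19.21 = 0.9282
P_n = (1−ρ)·ρ^n = (1 − 0.9282)·0.9282^3 = 0.07184·0.799598 = 0.057441

Final: 0.057441


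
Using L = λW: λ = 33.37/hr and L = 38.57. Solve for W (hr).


W = L/λ = 38.57/33.37 = 1.1558 hr

Final: 1.1558 hr


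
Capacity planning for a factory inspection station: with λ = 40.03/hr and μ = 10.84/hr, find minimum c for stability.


Stability requires cμ > λ ⇔ c > λ/μ.
λ/μ = 40.03/10.84 = 3.6928
Minimum integer c = ⌊3.6928⌋ + 1 = 4
Check: 4·10.84 = 43.36 > 40.03, while 3·10.84 = 32.52 ≤ 40.03

Final: 4 servers


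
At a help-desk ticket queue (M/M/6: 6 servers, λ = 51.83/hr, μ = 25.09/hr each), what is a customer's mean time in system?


a = 2.0658; ρ = 0.3443; P₀ = 0.126493
Lq = P₀·a^c·ρ/(c!(1−ρ)²) = 0.01093
Wq = Lq/λ = 0.01093/51.83 = 0.0002109 hr
W = Wq + 1/μ = 0.0002109 + 0.03986 = 0.04007 hr

Final: 0.04007 hr


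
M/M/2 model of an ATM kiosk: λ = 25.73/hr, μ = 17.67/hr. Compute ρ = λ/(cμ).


ρ = λ/(cμ) = 25.73/(2·17.67) = 25.73/35.34 = 0.7281

Final: 0.7281


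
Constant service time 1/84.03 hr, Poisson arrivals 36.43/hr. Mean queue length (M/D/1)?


ρ = 36.43/84.03 = 0.4335
M/D/1: Lq = ρ²/(2(1−ρ)) = 0.1880/(2·0.5665) = 0.16590

Final: 0.16590


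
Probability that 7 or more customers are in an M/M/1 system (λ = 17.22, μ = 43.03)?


ρ = 17.22/43.03 = 0.4002
P(N ≥ n) = ρ^n = 0.4002^7 = 0.001644

Final: 0.001644


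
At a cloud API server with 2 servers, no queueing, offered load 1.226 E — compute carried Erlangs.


B(2,1.226) = 0.252402 (Erlang-B)
Carried load = a(1 − B) = 1.226·(1 − 0.252402) = 1.226·0.747598 = 0.9166 E

Final: 0.9166 Erlangs


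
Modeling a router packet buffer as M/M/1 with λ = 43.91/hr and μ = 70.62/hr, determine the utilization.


ρ = λ/μ = 43.91/70.62 = 0.6218

Final: 0.6218


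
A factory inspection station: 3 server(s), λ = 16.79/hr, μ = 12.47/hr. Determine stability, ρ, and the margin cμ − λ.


Total capacity cμ = 3·12.47 = 37.41/hr
ρ = λ/(cμ) = 16.79/37.41 = 0.4488
Stable ⇔ ρ < 1: YES
Spare capacity = cμ − λ = 37.41 − 16.79 = 20.62/hr

Final: ρ = 0.4488; stable; margin = 20.62/hr


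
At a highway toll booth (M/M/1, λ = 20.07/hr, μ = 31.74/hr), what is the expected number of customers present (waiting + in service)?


ρ = λ/μ = 20.07/31.74 = 0.6323
L = ρ/(1−ρ) = 0.6323/(1 − 0.6323) = 0.6323/0.3677 = 1.7198

Final: 1.7198


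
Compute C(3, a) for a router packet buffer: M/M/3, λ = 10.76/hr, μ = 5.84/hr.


a = λ/μ = 1.8425; ρ = a/3 = 0.6142
P₀ = 0.138093 (from M/M/c formula)
C(c,a) = [a^c/(c!(1−ρ))]·P₀ = [6.25458/(6·0.3858)]·0.138093
= 2.70168·0.138093 = 0.373084

Final: 0.373084


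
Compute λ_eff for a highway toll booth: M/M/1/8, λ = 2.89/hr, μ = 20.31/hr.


ρ = 0.1423; P_K = (1−ρ)ρ^8/(1−ρ^9) = 0.0000001442
λ_eff = λ(1 − P_K) = 2.89·(1 − 0.0000001442) = 2.89·1.000000 = 2.8900 /hr

Final: 2.8900 /hr


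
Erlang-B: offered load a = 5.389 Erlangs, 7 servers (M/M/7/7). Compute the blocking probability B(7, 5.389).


B(c,a) = (a^c/c!) / Σ_{k=0}^{c} a^k/k!
a^7/7! = 26.189472
Σ terms (k=0..7): 1.00000 + 5.38900 + 14.52066 + 26.08395 + 35.14160 + 37.87561 + 34.01861 + 26.18947 = 180.218903
B = 26.189472/180.218903 = 0.145320

Final: 0.145320


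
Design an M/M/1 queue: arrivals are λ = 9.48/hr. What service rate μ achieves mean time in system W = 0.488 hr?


W = 1/(μ−λ) ⇒ μ − λ = 1/W = 1/0.488 = 2.0492
μ = λ + 1/W = 9.48 + 2.0492 = 11.5292 per hr

Final: 11.5292 /hr


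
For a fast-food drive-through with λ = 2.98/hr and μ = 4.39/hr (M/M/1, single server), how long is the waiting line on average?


ρ = 2.98/4.39 = 0.6788
Lq = ρ²/(1−ρ) = 0.4608/0.3212 = 1.4347

Final: 1.4347


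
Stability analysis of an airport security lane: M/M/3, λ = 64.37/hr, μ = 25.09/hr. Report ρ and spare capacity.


Total capacity cμ = 3·25.09 = 75.27/hr
ρ = λ/(cμ) = 64.37/75.27 = 0.8552
Stable ⇔ ρ < 1: YES
Spare capacity = cμ − λ = 75.27 − 64.37 = 10.90/hr

Final: ρ = 0.8552; stable; margin = 10.90/hr


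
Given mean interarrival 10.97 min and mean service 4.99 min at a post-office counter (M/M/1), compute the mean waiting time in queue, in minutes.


λ = 60/10.97 = 5.4695 /hr
μ = 60/4.99 = 12.0240 /hr
ρ = λ/μ = 5.4695/12.0240 = 0.4549
Wq = ρ/(μ−λ) = 0.4549/(12.0240−5.4695) = 0.06940 hr
In minutes: 0.06940·60 = 4.164 min

Final: 4.164 min


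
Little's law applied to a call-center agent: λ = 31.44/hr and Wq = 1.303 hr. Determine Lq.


Lq = λWq = 31.44·1.303 = 40.9663

Final: 40.9663


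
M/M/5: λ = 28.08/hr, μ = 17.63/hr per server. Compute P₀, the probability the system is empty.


a = λ/μ = 28.08/17.63 = 1.5927; ρ = a/c = 0.3185
Σ_{k=0}^{4} a^k/k! (terms k=0..4) = 1.00000 + 1.59274 + 1.26841 + 0.67342 + 0.26814 = 4.80271
Tail: a^5/(5!(1−ρ)) = 10.25000/(120·0.6815) = 0.12535
P₀ = 1/(4.80271 + 0.12535) = 1/4.92805 = 0.202920

Final: 0.202920


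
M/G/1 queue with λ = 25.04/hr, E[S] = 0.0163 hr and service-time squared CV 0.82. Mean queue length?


ρ = λ·E[S] = 25.04·0.0163 = 0.4082
Lq = ρ²(1+C_s²)/(2(1−ρ)) = 0.1666·(1+0.82)/(2·0.5918)
= 0.1666·1.8200/1.1837 = 0.25614

Final: 0.25614


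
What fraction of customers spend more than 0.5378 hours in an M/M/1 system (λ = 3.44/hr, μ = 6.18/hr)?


W ~ Exponential(μ−λ) for M/M/1.
μ − λ = 6.18 − 3.44 = 2.7400
P(W > t) = e^{−(μ−λ)t} = e^{−1.4736} = 0.229106

Final: 0.229106


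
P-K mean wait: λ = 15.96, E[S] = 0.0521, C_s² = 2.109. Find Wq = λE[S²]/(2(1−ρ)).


ρ = λ·E[S] = 15.96·0.0521 = 0.8315
E[S²] = E[S]²(1+C_s²) = 0.0521²·(1+2.109) = 0.008439
Wq = λ·E[S²]/(2(1−ρ)) = 15.96·0.008439/(2·0.1685) = 0.39971 hr

Final: 0.39971 hr


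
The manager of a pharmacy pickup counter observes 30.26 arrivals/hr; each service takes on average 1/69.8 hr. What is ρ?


ρ = λ/μ = 30.26/69.8 = 0.4335

Final: 0.4335


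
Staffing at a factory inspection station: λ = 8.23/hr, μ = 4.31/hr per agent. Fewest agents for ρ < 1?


Stability requires cμ > λ ⇔ c > λ/μ.
λ/μ = 8.23/4.31 = 1.9095
Minimum integer c = ⌊1.9095⌋ + 1 = 2
Check: 2·4.31 = 8.62 > 8.23, while 1·4.31 = 4.31 ≤ 8.23

Final: 2 servers


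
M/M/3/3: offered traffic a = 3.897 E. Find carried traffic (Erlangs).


B(3,3.897) = 0.441250 (Erlang-B)
Carried load = a(1 − B) = 3.897·(1 − 0.441250) = 3.897·0.558750 = 2.1774 E

Final: 2.1774 Erlangs


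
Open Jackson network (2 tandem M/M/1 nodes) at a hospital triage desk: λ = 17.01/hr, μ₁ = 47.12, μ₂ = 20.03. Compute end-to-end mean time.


Each node sees arrival rate λ = 17.01/hr (tandem ⇒ throughput preserved).
W₁ = 1/(μ₁−λ) = 1/(47.12−17.01) = 0.03321 hr
W₂ = 1/(μ₂−λ) = 1/(20.03−17.01) = 0.33113 hr
W_total = W₁ + W₂ = 0.03321 + 0.33113 = 0.36434 hr

Final: 0.36434 hr


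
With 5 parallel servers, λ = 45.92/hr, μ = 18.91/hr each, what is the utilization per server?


ρ = λ/(cμ) = 45.92/(5·18.91) = 45.92/94.55 = 0.4857

Final: 0.4857


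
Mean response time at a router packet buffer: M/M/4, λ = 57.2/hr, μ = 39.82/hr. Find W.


a = 1.4365; ρ = 0.3591; P₀ = 0.235905
Lq = P₀·a^c·ρ/(c!(1−ρ)²) = 0.03659
Wq = Lq/λ = 0.03659/57.2 = 0.0006397 hr
W = Wq + 1/μ = 0.0006397 + 0.02511 = 0.02575 hr

Final: 0.02575 hr


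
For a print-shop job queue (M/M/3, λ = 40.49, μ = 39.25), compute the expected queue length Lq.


a = λ/μ = 1.0316; ρ = a/3 = 0.3439
P₀ = 0.351798
Lq = P₀·a^c·ρ / (c!·(1−ρ)²) = 0.351798·1.09780·0.3439/(6·0.43051)
= 0.05141

Final: 0.05141


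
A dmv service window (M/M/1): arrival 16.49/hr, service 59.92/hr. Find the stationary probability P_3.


ρ = 16.49/59.92 = 0.2752
P_n = (1−ρ)·ρ^n = (1 − 0.2752)·0.2752^3 = 0.7248·0.020842 = 0.015107

Final: 0.015107


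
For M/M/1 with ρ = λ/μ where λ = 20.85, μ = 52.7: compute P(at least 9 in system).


ρ = 20.85/52.7 = 0.3956
P(N ≥ n) = ρ^n = 0.3956^9 = 0.0002375

Final: 0.0002375


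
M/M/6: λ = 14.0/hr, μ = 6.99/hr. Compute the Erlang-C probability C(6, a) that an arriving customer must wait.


a = λ/μ = 2.0029; ρ = a/6 = 0.3338
P₀ = 0.134747 (from M/M/c formula)
C(c,a) = [a^c/(c!(1−ρ))]·P₀ = [64.55132/(720·0.6662)]·0.134747
= 0.13458·0.134747 = 0.018134

Final: 0.018134


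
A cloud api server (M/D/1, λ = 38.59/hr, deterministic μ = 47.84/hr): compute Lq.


ρ = 38.59/47.84 = 0.8066
M/D/1: Lq = ρ²/(2(1−ρ)) = 0.6507/(2·0.1934) = 1.68262

Final: 1.68262


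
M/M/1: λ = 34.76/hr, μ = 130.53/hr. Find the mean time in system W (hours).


W = 1/(μ−λ) = 1/(130.53 − 34.76) = 1/95.77 = 0.01044 hr

Final: 0.01044 hr


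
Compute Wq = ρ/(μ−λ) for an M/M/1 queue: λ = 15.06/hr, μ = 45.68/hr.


ρ = 15.06/45.68 = 0.3297
Wq = ρ/(μ−λ) = 0.3297/(45.68 − 15.06) = 0.3297/30.62 = 0.01077 hr

Final: 0.01077 hr


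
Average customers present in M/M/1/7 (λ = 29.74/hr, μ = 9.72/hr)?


ρ = 29.74/9.72 = 3.0597
L = ρ[1 − (K+1)ρ^K + Kρ^(K+1)] / [(1−ρ)(1−ρ^(K+1))]
Numerator: 3.0597·(1 − 8·2510.284213 + 7·7680.643260) = 103059.591975
Denominator: (-2.0597)·(-7679.643260) = 15817.536838
L = 103059.591975/15817.536838 = 6.5155

Final: 6.5155


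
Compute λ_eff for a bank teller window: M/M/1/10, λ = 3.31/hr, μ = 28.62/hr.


ρ = 0.1157; P_K = (1−ρ)ρ^10/(1−ρ^11) = 3.786e-10
λ_eff = λ(1 − P_K) = 3.31·(1 − 3.786e-10) = 3.31·1.000000 = 3.3100 /hr

Final: 3.3100 /hr


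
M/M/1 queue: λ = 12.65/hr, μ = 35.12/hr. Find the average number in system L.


ρ = λ/μ = 12.65/35.12 = 0.3602
L = ρ/(1−ρ) = 0.3602/(1 − 0.3602) = 0.3602/0.6398 = 0.5630

Final: 0.5630


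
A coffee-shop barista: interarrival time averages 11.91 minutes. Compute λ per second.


λ = 1/(interarrival time) in consistent units.
1 second = 0.0166667 min, so λ = 0.0166667/11.91 = 0.001399 per second

Final: 0.001399 /sec


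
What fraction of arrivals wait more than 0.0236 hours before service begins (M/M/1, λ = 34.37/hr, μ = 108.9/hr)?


ρ = 34.37/108.9 = 0.3156
P(Wq > t) = ρ·e^{−(μ−λ)t} = 0.3156·e^{−1.7589}
= 0.3156·0.172233 = 0.054359

Final: 0.054359


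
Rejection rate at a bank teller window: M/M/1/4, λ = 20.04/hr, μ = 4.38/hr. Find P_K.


ρ = λ/μ = 20.04/4.38 = 4.5753
P_K = (1−ρ)ρ^K/(1−ρ^(K+1)) = (-3.5753·438.222252)/(1 − 2005.016881)
= -1566.794629/-2004.016881 = 0.781827

Final: 0.781827


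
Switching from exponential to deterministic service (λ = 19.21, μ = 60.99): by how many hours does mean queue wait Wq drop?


ρ = 19.21/60.99 = 0.3150
Wq(M/M/1) = ρ/(μ−λ) = 0.3150/41.78 = 0.007539 hr
Wq(M/D/1) = ρ/(2(μ−λ)) = 0.003769 hr
Savings = 0.007539 − 0.003769 = 0.003769 hr

Final: 0.003769 hr


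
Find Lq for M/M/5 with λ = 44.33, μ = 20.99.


a = λ/μ = 2.1120; ρ = a/5 = 0.4224
P₀ = 0.119799
Lq = P₀·a^c·ρ / (c!·(1−ρ)²) = 0.119799·42.01714·0.4224/(120·0.33363)
= 0.05311

Final: 0.05311
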